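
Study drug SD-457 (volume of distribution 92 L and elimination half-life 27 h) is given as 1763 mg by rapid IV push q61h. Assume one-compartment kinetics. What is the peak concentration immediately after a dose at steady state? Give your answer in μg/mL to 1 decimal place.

24.2 μg/mL

Over one 61-h interval, 61/27 ≈ 2.2593 half-lives elapse, leaving f ≈ 0.2089 of each dose.
At steady state, accumulation factor R = 1/(1 − e^(−kτ)) ≈ 1.2641.
Each bolus raises the concentration by D/Vd = 1763/92 ≈ 19.163 μg/mL.
Steady-state peak Cmax,ss = C₀·R ≈ 19.163 × 1.2641 ≈ 24.224 μg/mL.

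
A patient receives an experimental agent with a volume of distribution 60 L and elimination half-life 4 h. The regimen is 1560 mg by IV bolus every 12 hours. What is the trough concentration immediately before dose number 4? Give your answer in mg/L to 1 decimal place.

3.7 mg/L

f = (1/2)^(τ/t½) = (1/2)^(12/4) ≈ 0.1250.
C₀ = D/Vd = 1560/60 ≈ 26.000 mg/L.
Before the 4th dose, 3 doses have been given. Superposition: Cmin = C₀·(f + f² + … + f^3).
≈ 26.000 × (0.1250 + 0.0156 + 0.0020) ≈ 26.000 × 0.1426 ≈ 3.708 mg/L.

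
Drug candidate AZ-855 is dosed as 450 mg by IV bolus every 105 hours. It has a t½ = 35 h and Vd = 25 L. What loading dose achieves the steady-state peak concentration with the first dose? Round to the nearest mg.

f = (1/2)^(105/35) ≈ 0.125000; accumulation ratio R = 1/(1−f) ≈ 1.14286.
Loading dose to hit Cmax,ss on first dose: D_load = D_maint·R ≈ 450 × 1.14286 ≈ 514.29 mg.

514 mg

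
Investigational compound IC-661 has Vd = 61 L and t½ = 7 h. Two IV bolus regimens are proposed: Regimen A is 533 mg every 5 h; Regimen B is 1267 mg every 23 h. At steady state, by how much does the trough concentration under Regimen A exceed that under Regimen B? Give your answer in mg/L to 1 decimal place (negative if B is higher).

11.3 mg/L

Regimen A: f = (1/2)^(5/7) ≈ 0.6095; Cmin,ss = (533/61)·f/(1−f) ≈ 13.638 mg/L.
Regimen B: f = (1/2)^(23/7) ≈ 0.1025; Cmin,ss = (1267/61)·f/(1−f) ≈ 2.372 mg/L.
Difference ≈ 13.638 − 2.372 ≈ 11.266 mg/L.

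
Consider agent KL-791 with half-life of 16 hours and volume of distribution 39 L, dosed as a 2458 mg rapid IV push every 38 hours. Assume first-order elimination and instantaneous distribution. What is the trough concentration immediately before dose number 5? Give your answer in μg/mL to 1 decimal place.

f = (1/2)^(τ/t½) = (1/2)^(38/16) ≈ 0.1928.
C₀ = D/Vd = 2458/39 ≈ 63.026 μg/mL.
Before the 5th dose, 4 doses have been given. Superposition: Cmin = C₀·(f + f² + … + f^4).
≈ 63.026 × (0.1928 + 0.0372 + 0.0072 + 0.0014) ≈ 63.026 × 0.2386 ≈ 15.038 μg/mL.

15.0 μg/mL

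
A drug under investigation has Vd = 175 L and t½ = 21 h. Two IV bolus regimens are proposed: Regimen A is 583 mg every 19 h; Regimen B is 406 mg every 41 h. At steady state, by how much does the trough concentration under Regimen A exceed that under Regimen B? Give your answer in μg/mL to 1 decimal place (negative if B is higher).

3.0 μg/mL

Regimen A: f = (1/2)^(19/21) ≈ 0.5341; Cmin,ss = (583/175)·f/(1−f) ≈ 3.819 μg/mL.
Regimen B: f = (1/2)^(41/21) ≈ 0.2584; Cmin,ss = (406/175)·f/(1−f) ≈ 0.808 μg/mL.
Difference ≈ 3.819 − 0.808 ≈ 3.011 μg/mL.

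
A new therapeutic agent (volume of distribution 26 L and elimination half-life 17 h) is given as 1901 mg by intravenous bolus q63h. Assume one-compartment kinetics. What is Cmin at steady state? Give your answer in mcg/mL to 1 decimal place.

6.1 mcg/mL

Over one 63-h interval, 63/17 ≈ 3.7059 half-lives elapse, leaving f ≈ 0.0766 of each dose.
Single-dose peak C₀ = D/Vd = 1901/26 ≈ 73.115 mcg/mL.
Steady-state trough Cmin,ss = C₀·f/(1−f) ≈ 73.115 × 0.0766/0.9234 ≈ 6.065 mcg/mL.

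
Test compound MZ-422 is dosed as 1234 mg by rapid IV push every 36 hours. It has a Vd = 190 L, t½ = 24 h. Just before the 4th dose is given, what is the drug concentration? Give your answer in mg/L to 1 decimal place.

f = (1/2)^(τ/t½) = (1/2)^(36/24) ≈ 0.3536.
C₀ = D/Vd = 1234/190 ≈ 6.495 mg/L.
Before the 4th dose, 3 doses have been given. Superposition: Cmin = C₀·(f + f² + … + f^3).
≈ 6.495 × (0.3536 + 0.1250 + 0.0442) ≈ 6.495 × 0.5228 ≈ 3.396 mg/L.

3.4 mg/L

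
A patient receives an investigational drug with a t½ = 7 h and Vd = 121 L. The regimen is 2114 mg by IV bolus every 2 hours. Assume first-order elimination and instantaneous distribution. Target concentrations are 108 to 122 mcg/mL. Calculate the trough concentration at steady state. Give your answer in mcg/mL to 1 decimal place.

79.8 mcg/mL

τ/t½ = 2/7 ≈ 0.28571, so fraction remaining f = (1/2)^(2/7) ≈ 0.8203.
At steady state, accumulation factor R = 1/(1 − e^(−kτ)) ≈ 5.5648.
Single-dose peak C₀ = D/Vd = 2114/121 ≈ 17.471 mcg/mL.
Cmax,ss = C₀/(1 − f) ≈ 17.471/0.1797 ≈ 97.223 mcg/mL.
Steady-state trough Cmin,ss = Cmax,ss·f ≈ 97.223 × 0.8203 ≈ 79.752 mcg/mL.
Trough 79.8 mcg/mL vs MEC 108 mcg/mL: subtherapeutic.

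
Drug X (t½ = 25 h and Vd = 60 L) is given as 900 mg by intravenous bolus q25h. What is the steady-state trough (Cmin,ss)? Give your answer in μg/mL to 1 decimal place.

15.0 μg/mL

τ = 25 h = 1 half-life, so f = (1/2)^1 = 0.5.
At steady state, R = 1/(1 − 0.5) = 2/1.
Single-dose peak C₀ = D/Vd = 900/60 = 15 μg/mL.
Steady-state peak Cmax,ss = C₀·R = 15 × 2/1 ≈ 30.000 μg/mL.
Steady-state trough Cmin,ss = Cmax,ss·f ≈ 30.000 × 0.5 ≈ 15.000 μg/mL.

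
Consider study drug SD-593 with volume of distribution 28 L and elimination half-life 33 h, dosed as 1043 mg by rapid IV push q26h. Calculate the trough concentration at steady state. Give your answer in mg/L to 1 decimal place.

51.3 mg/L

k = ln2/t½ = ln2/33 ≈ 0.021004 h⁻¹; fraction remaining f = e^(−kτ) = e^(−0.021004×26) ≈ 0.5792.
At steady state, accumulation factor R = 1/(1 − e^(−kτ)) ≈ 2.3764.
Each bolus raises the concentration by D/Vd = 1043/28 ≈ 37.250 mg/L.
Cmax,ss = C₀/(1 − f) ≈ 37.250/0.4208 ≈ 88.522 mg/L.
One interval later, Cmin,ss = Cmax,ss·e^(−kτ) ≈ 88.522 × 0.5792 ≈ 51.272 mg/L.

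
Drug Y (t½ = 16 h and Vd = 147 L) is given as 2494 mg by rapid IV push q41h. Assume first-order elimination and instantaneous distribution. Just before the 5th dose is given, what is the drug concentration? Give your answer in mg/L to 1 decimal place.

3.5 mg/L

f = (1/2)^(τ/t½) = (1/2)^(41/16) ≈ 0.1693.
C₀ = D/Vd = 2494/147 ≈ 16.966 mg/L.
Before the 5th dose, 4 doses have been given. Superposition: Cmin = C₀·(f + f² + … + f^4).
≈ 16.966 × (0.1693 + 0.0287 + 0.0049 + 0.0008) ≈ 16.966 × 0.2037 ≈ 3.456 mg/L.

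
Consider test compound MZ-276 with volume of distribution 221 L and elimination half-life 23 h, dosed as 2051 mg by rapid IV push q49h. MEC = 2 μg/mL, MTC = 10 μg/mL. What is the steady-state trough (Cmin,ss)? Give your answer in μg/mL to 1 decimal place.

τ/t½ = 49/23 ≈ 2.1304, so fraction remaining f = (1/2)^(49/23) ≈ 0.2284.
Single-dose peak C₀ = D/Vd = 2051/221 ≈ 9.281 μg/mL.
Steady-state trough Cmin,ss = C₀·f/(1−f) ≈ 9.281 × 0.2284/0.7716 ≈ 2.747 μg/mL.
Trough 2.7 μg/mL vs MEC 2 μg/mL: adequate.

2.7 μg/mL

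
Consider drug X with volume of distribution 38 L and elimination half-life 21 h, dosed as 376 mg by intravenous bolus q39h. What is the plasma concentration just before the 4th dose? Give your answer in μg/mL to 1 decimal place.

f = (1/2)^(τ/t½) = (1/2)^(39/21) ≈ 0.2760.
C₀ = D/Vd = 376/38 ≈ 9.895 μg/mL.
Before the 4th dose, 3 doses have been given. Superposition: Cmin = C₀·(f + f² + … + f^3).
≈ 9.895 × (0.2760 + 0.0762 + 0.0210) ≈ 9.895 × 0.3732 ≈ 3.693 μg/mL.

3.7 μg/mL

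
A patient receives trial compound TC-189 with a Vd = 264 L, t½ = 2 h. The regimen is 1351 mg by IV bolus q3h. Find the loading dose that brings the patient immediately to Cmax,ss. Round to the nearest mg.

2090 mg

f = (1/2)^(3/2) ≈ 0.353553; accumulation ratio R = 1/(1−f) ≈ 1.54692.
Loading dose to hit Cmax,ss on first dose: D_load = D_maint·R ≈ 1351 × 1.54692 ≈ 2089.89 mg.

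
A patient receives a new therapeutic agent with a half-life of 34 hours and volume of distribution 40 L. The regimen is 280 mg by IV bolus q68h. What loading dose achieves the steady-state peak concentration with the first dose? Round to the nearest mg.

f = (1/2)^(68/34) ≈ 0.250000; accumulation ratio R = 1/(1−f) ≈ 1.33333.
Loading dose to hit Cmax,ss on first dose: D_load = D_maint·R ≈ 280 × 1.33333 ≈ 373.33 mg.

373 mg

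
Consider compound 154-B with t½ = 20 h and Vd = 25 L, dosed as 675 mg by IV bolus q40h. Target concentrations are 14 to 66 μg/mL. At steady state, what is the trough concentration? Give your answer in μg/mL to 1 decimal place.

9.0 μg/mL

The dosing interval is 2 half-lives, so f = 2^(−2) = 0.25.
Accumulation ratio R = 1/(1 − f) = 1/0.75 = 4/3.
Single-dose peak C₀ = D/Vd = 675/25 = 27 μg/mL.
Steady-state peak Cmax,ss = C₀·R = 27 × 4/3 ≈ 36.000 μg/mL.
Steady-state trough Cmin,ss = Cmax,ss·f ≈ 36.000 × 0.25 ≈ 9.000 μg/mL.
Trough 9.0 μg/mL vs MEC 14 μg/mL: subtherapeutic.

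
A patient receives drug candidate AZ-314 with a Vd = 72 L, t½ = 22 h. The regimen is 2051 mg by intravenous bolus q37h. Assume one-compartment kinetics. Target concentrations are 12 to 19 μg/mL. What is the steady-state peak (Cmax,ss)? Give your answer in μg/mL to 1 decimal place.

41.4 μg/mL

τ/t½ = 37/22 ≈ 1.6818, so fraction remaining f = (1/2)^(37/22) ≈ 0.3117.
At steady state, accumulation factor R = 1/(1 − e^(−kτ)) ≈ 1.4529.
Single-dose peak C₀ = D/Vd = 2051/72 ≈ 28.486 μg/mL.
Steady-state peak Cmax,ss = C₀·R ≈ 28.486 × 1.4529 ≈ 41.387 μg/mL.
Peak 41.4 μg/mL vs MTC 19 μg/mL: exceeds toxic threshold.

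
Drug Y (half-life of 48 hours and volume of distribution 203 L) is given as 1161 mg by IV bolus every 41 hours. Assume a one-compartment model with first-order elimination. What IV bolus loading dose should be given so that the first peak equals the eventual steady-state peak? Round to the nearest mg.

f = (1/2)^(41/48) ≈ 0.553185; accumulation ratio R = 1/(1−f) ≈ 2.23806.
Loading dose to hit Cmax,ss on first dose: D_load = D_maint·R ≈ 1161 × 2.23806 ≈ 2598.39 mg.

2598 mg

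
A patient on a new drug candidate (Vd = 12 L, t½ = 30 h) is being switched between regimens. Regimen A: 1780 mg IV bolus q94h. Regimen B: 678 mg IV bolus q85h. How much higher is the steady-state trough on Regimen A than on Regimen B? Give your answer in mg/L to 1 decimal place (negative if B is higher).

Regimen A: f = (1/2)^(94/30) ≈ 0.1140; Cmin,ss = (1780/12)·f/(1−f) ≈ 19.086 mg/L.
Regimen B: f = (1/2)^(85/30) ≈ 0.1403; Cmin,ss = (678/12)·f/(1−f) ≈ 9.221 mg/L.
Difference ≈ 19.086 − 9.221 ≈ 9.865 mg/L.

9.9 mg/L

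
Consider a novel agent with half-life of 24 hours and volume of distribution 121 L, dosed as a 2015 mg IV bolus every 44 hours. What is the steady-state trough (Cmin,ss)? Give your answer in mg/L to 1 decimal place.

k = ln2/t½ = ln2/24 ≈ 0.028881 h⁻¹; fraction remaining f = e^(−kτ) = e^(−0.028881×44) ≈ 0.2806.
Accumulation ratio R = 1/(1 − f) ≈ 1/0.7194 ≈ 1.3900.
Each bolus raises the concentration by D/Vd = 2015/121 ≈ 16.653 mg/L.
Cmax,ss = C₀/(1 − f) ≈ 16.653/0.7194 ≈ 23.148 mg/L.
One interval later, Cmin,ss = Cmax,ss·e^(−kτ) ≈ 23.148 × 0.2806 ≈ 6.495 mg/L.

6.5 mg/L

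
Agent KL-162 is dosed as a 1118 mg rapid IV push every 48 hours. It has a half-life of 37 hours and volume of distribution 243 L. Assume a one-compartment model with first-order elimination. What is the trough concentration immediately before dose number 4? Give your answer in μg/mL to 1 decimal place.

f = (1/2)^(τ/t½) = (1/2)^(48/37) ≈ 0.4069.
C₀ = D/Vd = 1118/243 ≈ 4.601 μg/mL.
Before the 4th dose, 3 doses have been given. Superposition: Cmin = C₀·(f + f² + … + f^3).
≈ 4.601 × (0.4069 + 0.1656 + 0.0674) ≈ 4.601 × 0.6399 ≈ 2.944 μg/mL.

2.9 μg/mL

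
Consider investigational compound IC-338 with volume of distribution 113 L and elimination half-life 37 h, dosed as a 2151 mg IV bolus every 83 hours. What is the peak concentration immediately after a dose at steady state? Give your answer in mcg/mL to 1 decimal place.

τ/t½ = 83/37 ≈ 2.2432, so fraction remaining f = (1/2)^(83/37) ≈ 0.2112.
At steady state, accumulation factor R = 1/(1 − e^(−kτ)) ≈ 1.2677.
Each bolus raises the concentration by D/Vd = 2151/113 ≈ 19.035 mcg/mL.
Steady-state peak Cmax,ss = C₀·R ≈ 19.035 × 1.2677 ≈ 24.131 mcg/mL.

24.1 mcg/mL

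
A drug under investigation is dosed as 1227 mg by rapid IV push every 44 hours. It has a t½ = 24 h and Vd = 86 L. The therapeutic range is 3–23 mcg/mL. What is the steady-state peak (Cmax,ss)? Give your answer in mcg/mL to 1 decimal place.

k = ln2/t½ = ln2/24 ≈ 0.028881 h⁻¹; fraction remaining f = e^(−kτ) = e^(−0.028881×44) ≈ 0.2806.
At steady state, accumulation factor R = 1/(1 − e^(−kτ)) ≈ 1.3900.
Each bolus raises the concentration by D/Vd = 1227/86 ≈ 14.267 mcg/mL.
Cmax,ss = C₀/(1 − f) ≈ 14.267/0.7194 ≈ 19.832 mcg/mL.
Peak 19.8 mcg/mL vs MTC 23 mcg/mL: below toxic threshold.

19.8 mcg/mL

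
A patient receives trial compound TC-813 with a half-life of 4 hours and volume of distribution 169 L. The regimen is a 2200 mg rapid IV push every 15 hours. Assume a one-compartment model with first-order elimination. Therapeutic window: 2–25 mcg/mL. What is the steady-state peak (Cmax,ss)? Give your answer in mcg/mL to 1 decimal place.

14.1 mcg/mL

τ/t½ = 15/4 ≈ 3.75, so fraction remaining f = (1/2)^(15/4) ≈ 0.0743.
At steady state, accumulation factor R = 1/(1 − e^(−kτ)) ≈ 1.0803.
Single-dose peak C₀ = D/Vd = 2200/169 ≈ 13.018 mcg/mL.
Steady-state peak Cmax,ss = C₀·R ≈ 13.018 × 1.0803 ≈ 14.063 mcg/mL.
Peak 14.1 mcg/mL vs MTC 25 mcg/mL: below toxic threshold.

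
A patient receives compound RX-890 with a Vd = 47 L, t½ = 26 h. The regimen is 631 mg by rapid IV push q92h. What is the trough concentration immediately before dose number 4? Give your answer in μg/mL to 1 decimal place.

1.3 μg/mL

f = (1/2)^(τ/t½) = (1/2)^(92/26) ≈ 0.0861.
C₀ = D/Vd = 631/47 ≈ 13.426 μg/mL.
Before the 4th dose, 3 doses have been given. Superposition: Cmin = C₀·(f + f² + … + f^3).
≈ 13.426 × (0.0861 + 0.0074 + 0.0006) ≈ 13.426 × 0.0941 ≈ 1.263 μg/mL.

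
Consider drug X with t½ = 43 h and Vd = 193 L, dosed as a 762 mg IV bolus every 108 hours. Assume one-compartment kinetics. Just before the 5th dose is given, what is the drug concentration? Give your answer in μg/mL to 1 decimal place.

0.8 μg/mL

f = (1/2)^(τ/t½) = (1/2)^(108/43) ≈ 0.1754.
C₀ = D/Vd = 762/193 ≈ 3.948 μg/mL.
Before the 5th dose, 4 doses have been given. Superposition: Cmin = C₀·(f + f² + … + f^4).
≈ 3.948 × (0.1754 + 0.0308 + 0.0054 + 0.0009) ≈ 3.948 × 0.2125 ≈ 0.839 μg/mL.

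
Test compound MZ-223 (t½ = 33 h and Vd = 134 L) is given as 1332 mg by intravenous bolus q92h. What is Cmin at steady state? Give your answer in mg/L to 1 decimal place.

Over one 92-h interval, 92/33 ≈ 2.7879 half-lives elapse, leaving f ≈ 0.1448 of each dose.
Each bolus raises the concentration by D/Vd = 1332/134 ≈ 9.940 mg/L.
Steady-state trough Cmin,ss = C₀·f/(1−f) ≈ 9.940 × 0.1448/0.8552 ≈ 1.683 mg/L.

1.7 mg/L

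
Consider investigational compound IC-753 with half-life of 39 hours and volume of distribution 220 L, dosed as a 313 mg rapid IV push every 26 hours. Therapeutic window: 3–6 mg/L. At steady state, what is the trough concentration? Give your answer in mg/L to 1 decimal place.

k = ln2/t½ = ln2/39 ≈ 0.017773 h⁻¹; fraction remaining f = e^(−kτ) = e^(−0.017773×26) ≈ 0.6300.
Each bolus raises the concentration by D/Vd = 313/220 ≈ 1.423 mg/L.
Steady-state trough Cmin,ss = C₀·f/(1−f) ≈ 1.423 × 0.6300/0.3700 ≈ 2.423 mg/L.
Trough 2.4 mg/L vs MEC 3 mg/L: subtherapeutic.

2.4 mg/L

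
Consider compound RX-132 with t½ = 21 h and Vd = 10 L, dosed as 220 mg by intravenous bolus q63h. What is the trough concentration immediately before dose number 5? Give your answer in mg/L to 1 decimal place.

3.1 mg/L

f = (1/2)^(τ/t½) = (1/2)^(63/21) ≈ 0.1250.
C₀ = D/Vd = 220/10 ≈ 22.000 mg/L.
Before the 5th dose, 4 doses have been given. Superposition: Cmin = C₀·(f + f² + … + f^4).
≈ 22.000 × (0.1250 + 0.0156 + 0.0020 + 0.0002) ≈ 22.000 × 0.1428 ≈ 3.142 mg/L.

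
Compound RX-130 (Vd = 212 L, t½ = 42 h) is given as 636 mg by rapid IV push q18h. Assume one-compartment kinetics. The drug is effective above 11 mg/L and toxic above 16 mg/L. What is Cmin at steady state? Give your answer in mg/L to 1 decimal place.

Over one 18-h interval, 18/42 ≈ 0.42857 half-lives elapse, leaving f ≈ 0.7430 of each dose.
Single-dose peak C₀ = D/Vd = 636/212 ≈ 3.000 mg/L.
Steady-state trough Cmin,ss = C₀·f/(1−f) ≈ 3.000 × 0.7430/0.2570 ≈ 8.673 mg/L.
Trough 8.7 mg/L vs MEC 11 mg/L: subtherapeutic.

8.7 mg/L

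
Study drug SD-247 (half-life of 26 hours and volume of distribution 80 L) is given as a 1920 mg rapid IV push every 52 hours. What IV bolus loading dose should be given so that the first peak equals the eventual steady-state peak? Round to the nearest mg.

f = (1/2)^(52/26) ≈ 0.250000; accumulation ratio R = 1/(1−f) ≈ 1.33333.
Loading dose to hit Cmax,ss on first dose: D_load = D_maint·R ≈ 1920 × 1.33333 ≈ 2559.99 mg.

2560 mg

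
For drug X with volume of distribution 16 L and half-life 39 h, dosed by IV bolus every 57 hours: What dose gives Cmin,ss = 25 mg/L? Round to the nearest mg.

702 mg

τ/t½ = 57/39 ≈ 1.4615, so f = (1/2)^(57/39) ≈ 0.363106.
Cmin,ss = (D/Vd)·f/(1−f), so D = Cmin,ss·Vd·(1−f)/f.
D = 25 × 16 × (1−f)/f ≈ 25 × 16 × 1.75402 ≈ 701.61 mg.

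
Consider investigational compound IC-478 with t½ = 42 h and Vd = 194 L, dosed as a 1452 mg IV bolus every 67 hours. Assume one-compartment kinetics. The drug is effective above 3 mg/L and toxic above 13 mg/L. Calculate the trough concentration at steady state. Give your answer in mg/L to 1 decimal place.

k = ln2/t½ = ln2/42 ≈ 0.016504 h⁻¹; fraction remaining f = e^(−kτ) = e^(−0.016504×67) ≈ 0.3310.
At steady state, accumulation factor R = 1/(1 − e^(−kτ)) ≈ 1.4948.
Each bolus raises the concentration by D/Vd = 1452/194 ≈ 7.485 mg/L.
Steady-state peak Cmax,ss = C₀·R ≈ 7.485 × 1.4948 ≈ 11.189 mg/L.
Steady-state trough Cmin,ss = Cmax,ss·f ≈ 11.189 × 0.3310 ≈ 3.704 mg/L.
Trough 3.7 mg/L vs MEC 3 mg/L: adequate.

3.7 mg/L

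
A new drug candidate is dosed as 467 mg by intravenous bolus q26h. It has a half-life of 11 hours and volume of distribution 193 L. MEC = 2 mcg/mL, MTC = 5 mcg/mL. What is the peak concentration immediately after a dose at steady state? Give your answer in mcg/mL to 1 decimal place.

3.0 mcg/mL

Over one 26-h interval, 26/11 ≈ 2.3636 half-lives elapse, leaving f ≈ 0.1943 of each dose.
Accumulation ratio R = 1/(1 − f) ≈ 1/0.8057 ≈ 1.2412.
Single-dose peak C₀ = D/Vd = 467/193 ≈ 2.420 mcg/mL.
Cmax,ss = C₀/(1 − f) ≈ 2.420/0.8057 ≈ 3.004 mcg/mL.
Peak 3.0 mcg/mL vs MTC 5 mcg/mL: below toxic threshold.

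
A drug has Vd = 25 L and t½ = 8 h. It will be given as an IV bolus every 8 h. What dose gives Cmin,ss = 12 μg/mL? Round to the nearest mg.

τ/t½ = 8/8 ≈ 1, so f = (1/2)^(8/8) ≈ 0.500000.
Cmin,ss = (D/Vd)·f/(1−f), so D = Cmin,ss·Vd·(1−f)/f.
D = 12 × 25 × (1−f)/f ≈ 12 × 25 × 1.00000 ≈ 300.00 mg.

300 mg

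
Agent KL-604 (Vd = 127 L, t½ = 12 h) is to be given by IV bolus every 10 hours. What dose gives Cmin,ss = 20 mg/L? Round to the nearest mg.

τ/t½ = 10/12 ≈ 0.83333, so f = (1/2)^(10/12) ≈ 0.561231.
Cmin,ss = (D/Vd)·f/(1−f), so D = Cmin,ss·Vd·(1−f)/f.
D = 20 × 127 × (1−f)/f ≈ 20 × 127 × 0.78180 ≈ 1985.77 mg.

1986 mg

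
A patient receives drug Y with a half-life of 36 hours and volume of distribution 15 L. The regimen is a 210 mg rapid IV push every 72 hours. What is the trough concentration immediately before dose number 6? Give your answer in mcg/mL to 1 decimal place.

4.7 mcg/mL

f = (1/2)^(τ/t½) = (1/2)^(72/36) ≈ 0.2500.
C₀ = D/Vd = 210/15 ≈ 14.000 mcg/mL.
Before the 6th dose, 5 doses have been given. Superposition: Cmin = C₀·(f + f² + … + f^5).
≈ 14.000 × (0.2500 + 0.0625 + 0.0156 + 0.0039 + 0.0010) ≈ 14.000 × 0.3330 ≈ 4.662 mcg/mL.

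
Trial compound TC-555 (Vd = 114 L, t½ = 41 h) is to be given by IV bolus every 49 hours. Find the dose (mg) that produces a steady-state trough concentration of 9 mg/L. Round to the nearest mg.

1323 mg

τ/t½ = 49/41 ≈ 1.1951, so f = (1/2)^(49/41) ≈ 0.436750.
Cmin,ss = (D/Vd)·f/(1−f), so D = Cmin,ss·Vd·(1−f)/f.
D = 9 × 114 × (1−f)/f ≈ 9 × 114 × 1.28964 ≈ 1323.17 mg.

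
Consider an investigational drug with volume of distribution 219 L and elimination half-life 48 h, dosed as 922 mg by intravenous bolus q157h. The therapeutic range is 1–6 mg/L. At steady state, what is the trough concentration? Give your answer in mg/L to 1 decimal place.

Over one 157-h interval, 157/48 ≈ 3.2708 half-lives elapse, leaving f ≈ 0.1036 of each dose.
Each bolus raises the concentration by D/Vd = 922/219 ≈ 4.210 mg/L.
Steady-state trough Cmin,ss = C₀·f/(1−f) ≈ 4.210 × 0.1036/0.8964 ≈ 0.487 mg/L.
Trough 0.5 mg/L vs MEC 1 mg/L: subtherapeutic.

0.5 mg/L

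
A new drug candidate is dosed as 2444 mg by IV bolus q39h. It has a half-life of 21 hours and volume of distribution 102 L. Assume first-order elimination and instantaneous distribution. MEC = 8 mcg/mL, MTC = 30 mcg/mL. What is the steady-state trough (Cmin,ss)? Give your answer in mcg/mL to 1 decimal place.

9.1 mcg/mL

k = ln2/t½ = ln2/21 ≈ 0.033007 h⁻¹; fraction remaining f = e^(−kτ) = e^(−0.033007×39) ≈ 0.2760.
At steady state, accumulation factor R = 1/(1 − e^(−kτ)) ≈ 1.3812.
Each bolus raises the concentration by D/Vd = 2444/102 ≈ 23.961 mcg/mL.
Steady-state peak Cmax,ss = C₀·R ≈ 23.961 × 1.3812 ≈ 33.095 mcg/mL.
One interval later, Cmin,ss = Cmax,ss·e^(−kτ) ≈ 33.095 × 0.2760 ≈ 9.134 mcg/mL.
Trough 9.1 mcg/mL vs MEC 8 mcg/mL: adequate.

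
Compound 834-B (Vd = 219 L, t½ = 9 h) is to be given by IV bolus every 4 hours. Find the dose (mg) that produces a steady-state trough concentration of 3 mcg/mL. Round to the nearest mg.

237 mg

τ/t½ = 4/9 ≈ 0.44444, so f = (1/2)^(4/9) ≈ 0.734867.
Cmin,ss = (D/Vd)·f/(1−f), so D = Cmin,ss·Vd·(1−f)/f.
D = 3 × 219 × (1−f)/f ≈ 3 × 219 × 0.36079 ≈ 237.04 mg.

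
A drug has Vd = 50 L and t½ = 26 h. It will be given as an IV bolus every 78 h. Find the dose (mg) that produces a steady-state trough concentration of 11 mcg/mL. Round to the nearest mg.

τ/t½ = 78/26 ≈ 3, so f = (1/2)^(78/26) ≈ 0.125000.
Cmin,ss = (D/Vd)·f/(1−f), so D = Cmin,ss·Vd·(1−f)/f.
D = 11 × 50 × (1−f)/f ≈ 11 × 50 × 7.00000 ≈ 3850.00 mg.

3850 mg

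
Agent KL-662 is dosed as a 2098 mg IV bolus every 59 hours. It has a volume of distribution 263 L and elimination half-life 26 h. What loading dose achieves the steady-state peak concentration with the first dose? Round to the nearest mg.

2647 mg

f = (1/2)^(59/26) ≈ 0.207440; accumulation ratio R = 1/(1−f) ≈ 1.26173.
Loading dose to hit Cmax,ss on first dose: D_load = D_maint·R ≈ 2098 × 1.26173 ≈ 2647.11 mg.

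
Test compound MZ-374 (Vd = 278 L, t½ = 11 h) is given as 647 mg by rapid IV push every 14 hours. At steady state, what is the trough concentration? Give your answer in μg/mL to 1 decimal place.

τ/t½ = 14/11 ≈ 1.2727, so fraction remaining f = (1/2)^(14/11) ≈ 0.4139.
Each bolus raises the concentration by D/Vd = 647/278 ≈ 2.327 μg/mL.
Steady-state trough Cmin,ss = C₀·f/(1−f) ≈ 2.327 × 0.4139/0.5861 ≈ 1.643 μg/mL.

1.6 μg/mL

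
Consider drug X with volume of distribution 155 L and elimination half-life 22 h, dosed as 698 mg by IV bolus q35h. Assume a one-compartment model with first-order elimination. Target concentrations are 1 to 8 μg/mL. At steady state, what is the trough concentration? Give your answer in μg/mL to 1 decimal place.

k = ln2/t½ = ln2/22 ≈ 0.031507 h⁻¹; fraction remaining f = e^(−kτ) = e^(−0.031507×35) ≈ 0.3320.
Each bolus raises the concentration by D/Vd = 698/155 ≈ 4.503 μg/mL.
Steady-state trough Cmin,ss = C₀·f/(1−f) ≈ 4.503 × 0.3320/0.6680 ≈ 2.238 μg/mL.
Trough 2.2 μg/mL vs MEC 1 μg/mL: adequate.

2.2 μg/mL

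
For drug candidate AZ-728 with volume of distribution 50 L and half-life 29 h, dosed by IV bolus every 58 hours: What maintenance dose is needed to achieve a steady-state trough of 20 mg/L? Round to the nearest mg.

3000 mg

τ/t½ = 58/29 ≈ 2, so f = (1/2)^(58/29) ≈ 0.250000.
Cmin,ss = (D/Vd)·f/(1−f), so D = Cmin,ss·Vd·(1−f)/f.
D = 20 × 50 × (1−f)/f ≈ 20 × 50 × 3.00000 ≈ 3000.00 mg.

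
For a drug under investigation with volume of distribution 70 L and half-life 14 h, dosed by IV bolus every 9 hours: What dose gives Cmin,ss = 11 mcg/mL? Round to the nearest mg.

τ/t½ = 9/14 ≈ 0.64286, so f = (1/2)^(9/14) ≈ 0.640443.
Cmin,ss = (D/Vd)·f/(1−f), so D = Cmin,ss·Vd·(1−f)/f.
D = 11 × 70 × (1−f)/f ≈ 11 × 70 × 0.56142 ≈ 432.29 mg.

432 mg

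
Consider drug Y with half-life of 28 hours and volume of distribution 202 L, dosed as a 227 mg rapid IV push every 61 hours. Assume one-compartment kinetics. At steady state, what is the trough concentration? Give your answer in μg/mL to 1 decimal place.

0.3 μg/mL

k = ln2/t½ = ln2/28 ≈ 0.024755 h⁻¹; fraction remaining f = e^(−kτ) = e^(−0.024755×61) ≈ 0.2209.
Single-dose peak C₀ = D/Vd = 227/202 ≈ 1.124 μg/mL.
Steady-state trough Cmin,ss = C₀·f/(1−f) ≈ 1.124 × 0.2209/0.7791 ≈ 0.319 μg/mL.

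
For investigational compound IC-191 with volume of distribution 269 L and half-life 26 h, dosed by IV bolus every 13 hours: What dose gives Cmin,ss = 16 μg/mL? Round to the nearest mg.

τ/t½ = 13/26 ≈ 0.5, so f = (1/2)^(13/26) ≈ 0.707107.
Cmin,ss = (D/Vd)·f/(1−f), so D = Cmin,ss·Vd·(1−f)/f.
D = 16 × 269 × (1−f)/f ≈ 16 × 269 × 0.41421 ≈ 1782.76 mg.

1783 mg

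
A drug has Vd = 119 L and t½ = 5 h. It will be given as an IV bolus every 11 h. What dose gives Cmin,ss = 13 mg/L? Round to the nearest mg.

5561 mg

τ/t½ = 11/5 ≈ 2.2, so f = (1/2)^(11/5) ≈ 0.217638.
Cmin,ss = (D/Vd)·f/(1−f), so D = Cmin,ss·Vd·(1−f)/f.
D = 13 × 119 × (1−f)/f ≈ 13 × 119 × 3.59479 ≈ 5561.14 mg.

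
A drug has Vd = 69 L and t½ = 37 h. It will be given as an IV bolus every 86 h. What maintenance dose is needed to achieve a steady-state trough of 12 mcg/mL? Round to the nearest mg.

3319 mg

τ/t½ = 86/37 ≈ 2.3243, so f = (1/2)^(86/37) ≈ 0.199668.
Cmin,ss = (D/Vd)·f/(1−f), so D = Cmin,ss·Vd·(1−f)/f.
D = 12 × 69 × (1−f)/f ≈ 12 × 69 × 4.00831 ≈ 3318.88 mg.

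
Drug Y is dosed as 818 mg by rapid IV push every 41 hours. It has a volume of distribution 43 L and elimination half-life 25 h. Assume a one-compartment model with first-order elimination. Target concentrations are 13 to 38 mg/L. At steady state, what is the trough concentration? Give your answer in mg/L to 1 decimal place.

τ/t½ = 41/25 ≈ 1.64, so fraction remaining f = (1/2)^(41/25) ≈ 0.3209.
Accumulation ratio R = 1/(1 − f) ≈ 1/0.6791 ≈ 1.4725.
Single-dose peak C₀ = D/Vd = 818/43 ≈ 19.023 mg/L.
Steady-state peak Cmax,ss = C₀·R ≈ 19.023 × 1.4725 ≈ 28.011 mg/L.
Steady-state trough Cmin,ss = Cmax,ss·f ≈ 28.011 × 0.3209 ≈ 8.989 mg/L.
Trough 9.0 mg/L vs MEC 13 mg/L: subtherapeutic.

9.0 mg/L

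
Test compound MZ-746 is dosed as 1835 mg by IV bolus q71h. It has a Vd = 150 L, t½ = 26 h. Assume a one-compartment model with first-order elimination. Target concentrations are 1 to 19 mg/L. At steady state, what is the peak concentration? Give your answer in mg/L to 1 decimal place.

k = ln2/t½ = ln2/26 ≈ 0.026660 h⁻¹; fraction remaining f = e^(−kτ) = e^(−0.026660×71) ≈ 0.1506.
Accumulation ratio R = 1/(1 − f) ≈ 1/0.8494 ≈ 1.1773.
Each bolus raises the concentration by D/Vd = 1835/150 ≈ 12.233 mg/L.
Cmax,ss = C₀/(1 − f) ≈ 12.233/0.8494 ≈ 14.402 mg/L.
Peak 14.4 mg/L vs MTC 19 mg/L: below toxic threshold.

14.4 mg/L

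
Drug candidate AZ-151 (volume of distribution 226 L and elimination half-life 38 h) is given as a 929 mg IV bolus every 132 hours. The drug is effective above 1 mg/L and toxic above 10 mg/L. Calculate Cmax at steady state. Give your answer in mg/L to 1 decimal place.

k = ln2/t½ = ln2/38 ≈ 0.018241 h⁻¹; fraction remaining f = e^(−kτ) = e^(−0.018241×132) ≈ 0.0900.
Accumulation ratio R = 1/(1 − f) ≈ 1/0.9100 ≈ 1.0989.
Each bolus raises the concentration by D/Vd = 929/226 ≈ 4.111 mg/L.
Steady-state peak Cmax,ss = C₀·R ≈ 4.111 × 1.0989 ≈ 4.518 mg/L.
Peak 4.5 mg/L vs MTC 10 mg/L: below toxic threshold.

4.5 mg/L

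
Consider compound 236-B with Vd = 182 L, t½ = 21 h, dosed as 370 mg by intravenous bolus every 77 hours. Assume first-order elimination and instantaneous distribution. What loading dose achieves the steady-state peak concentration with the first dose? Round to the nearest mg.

402 mg

f = (1/2)^(77/21) ≈ 0.078745; accumulation ratio R = 1/(1−f) ≈ 1.08548.
Loading dose to hit Cmax,ss on first dose: D_load = D_maint·R ≈ 370 × 1.08548 ≈ 401.63 mg.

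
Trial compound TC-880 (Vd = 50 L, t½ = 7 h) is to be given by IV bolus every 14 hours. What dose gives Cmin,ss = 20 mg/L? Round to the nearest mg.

τ/t½ = 14/7 ≈ 2, so f = (1/2)^(14/7) ≈ 0.250000.
Cmin,ss = (D/Vd)·f/(1−f), so D = Cmin,ss·Vd·(1−f)/f.
D = 20 × 50 × (1−f)/f ≈ 20 × 50 × 3.00000 ≈ 3000.00 mg.

3000 mg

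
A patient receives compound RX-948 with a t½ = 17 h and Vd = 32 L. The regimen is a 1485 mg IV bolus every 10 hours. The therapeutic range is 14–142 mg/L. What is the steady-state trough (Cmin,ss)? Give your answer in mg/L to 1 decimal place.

Over one 10-h interval, 10/17 ≈ 0.58824 half-lives elapse, leaving f ≈ 0.6652 of each dose.
Accumulation ratio R = 1/(1 − f) ≈ 1/0.3348 ≈ 2.9869.
Each bolus raises the concentration by D/Vd = 1485/32 ≈ 46.406 mg/L.
Cmax,ss = C₀/(1 − f) ≈ 46.406/0.3348 ≈ 138.608 mg/L.
One interval later, Cmin,ss = Cmax,ss·e^(−kτ) ≈ 138.608 × 0.6652 ≈ 92.202 mg/L.
Trough 92.2 mg/L vs MEC 14 mg/L: adequate.

92.2 mg/L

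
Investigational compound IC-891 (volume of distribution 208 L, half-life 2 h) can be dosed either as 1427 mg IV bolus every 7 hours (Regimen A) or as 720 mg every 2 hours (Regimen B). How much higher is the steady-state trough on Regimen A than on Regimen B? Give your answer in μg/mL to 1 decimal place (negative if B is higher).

-2.8 μg/mL

Regimen A: f = (1/2)^(7/2) ≈ 0.0884; Cmin,ss = (1427/208)·f/(1−f) ≈ 0.665 μg/mL.
Regimen B: f = (1/2)^(2/2) ≈ 0.5000; Cmin,ss = (720/208)·f/(1−f) ≈ 3.462 μg/mL.
Difference ≈ 0.665 − 3.462 ≈ -2.797 μg/mL.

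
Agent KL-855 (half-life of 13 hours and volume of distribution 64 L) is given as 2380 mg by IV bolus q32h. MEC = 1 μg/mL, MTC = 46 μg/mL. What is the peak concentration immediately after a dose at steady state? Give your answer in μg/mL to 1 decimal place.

45.4 μg/mL

k = ln2/t½ = ln2/13 ≈ 0.053319 h⁻¹; fraction remaining f = e^(−kτ) = e^(−0.053319×32) ≈ 0.1816.
At steady state, accumulation factor R = 1/(1 − e^(−kτ)) ≈ 1.2219.
Each bolus raises the concentration by D/Vd = 2380/64 ≈ 37.188 μg/mL.
Steady-state peak Cmax,ss = C₀·R ≈ 37.188 × 1.2219 ≈ 45.440 μg/mL.
Peak 45.4 μg/mL vs MTC 46 μg/mL: below toxic threshold.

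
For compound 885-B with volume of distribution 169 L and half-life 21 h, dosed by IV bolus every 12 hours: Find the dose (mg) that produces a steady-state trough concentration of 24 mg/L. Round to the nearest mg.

1971 mg

τ/t½ = 12/21 ≈ 0.57143, so f = (1/2)^(12/21) ≈ 0.672950.
Cmin,ss = (D/Vd)·f/(1−f), so D = Cmin,ss·Vd·(1−f)/f.
D = 24 × 169 × (1−f)/f ≈ 24 × 169 × 0.48599 ≈ 1971.18 mg.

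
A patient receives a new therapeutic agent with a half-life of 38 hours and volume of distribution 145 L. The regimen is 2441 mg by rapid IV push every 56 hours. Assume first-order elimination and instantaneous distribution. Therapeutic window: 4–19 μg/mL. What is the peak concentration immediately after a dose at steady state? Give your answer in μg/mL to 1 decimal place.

τ/t½ = 56/38 ≈ 1.4737, so fraction remaining f = (1/2)^(56/38) ≈ 0.3601.
At steady state, accumulation factor R = 1/(1 − e^(−kτ)) ≈ 1.5627.
Single-dose peak C₀ = D/Vd = 2441/145 ≈ 16.834 μg/mL.
Steady-state peak Cmax,ss = C₀·R ≈ 16.834 × 1.5627 ≈ 26.306 μg/mL.
Peak 26.3 μg/mL vs MTC 19 μg/mL: exceeds toxic threshold.

26.3 μg/mL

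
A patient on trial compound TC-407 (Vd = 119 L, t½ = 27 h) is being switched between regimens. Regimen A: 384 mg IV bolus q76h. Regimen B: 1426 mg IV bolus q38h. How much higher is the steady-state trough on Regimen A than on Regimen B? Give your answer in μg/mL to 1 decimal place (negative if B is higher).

Regimen A: f = (1/2)^(76/27) ≈ 0.1421; Cmin,ss = (384/119)·f/(1−f) ≈ 0.534 μg/mL.
Regimen B: f = (1/2)^(38/27) ≈ 0.3770; Cmin,ss = (1426/119)·f/(1−f) ≈ 7.251 μg/mL.
Difference ≈ 0.534 − 7.251 ≈ -6.717 μg/mL.

-6.7 μg/mL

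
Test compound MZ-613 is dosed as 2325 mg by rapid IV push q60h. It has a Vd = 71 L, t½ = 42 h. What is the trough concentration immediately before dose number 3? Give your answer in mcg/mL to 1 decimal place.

16.7 mcg/mL

f = (1/2)^(τ/t½) = (1/2)^(60/42) ≈ 0.3715.
C₀ = D/Vd = 2325/71 ≈ 32.746 mcg/mL.
Before the 3rd dose, 2 doses have been given. Superposition: Cmin = C₀·(f + f²).
≈ 32.746 × (0.3715 + 0.1380) ≈ 32.746 × 0.5095 ≈ 16.684 mcg/mL.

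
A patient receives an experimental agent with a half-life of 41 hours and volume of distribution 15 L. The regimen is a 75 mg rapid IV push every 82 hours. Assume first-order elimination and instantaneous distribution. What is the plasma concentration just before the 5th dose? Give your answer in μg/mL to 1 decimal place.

f = (1/2)^(τ/t½) = (1/2)^(82/41) ≈ 0.2500.
C₀ = D/Vd = 75/15 ≈ 5.000 μg/mL.
Before the 5th dose, 4 doses have been given. Superposition: Cmin = C₀·(f + f² + … + f^4).
≈ 5.000 × (0.2500 + 0.0625 + 0.0156 + 0.0039) ≈ 5.000 × 0.3320 ≈ 1.660 μg/mL.

1.7 μg/mL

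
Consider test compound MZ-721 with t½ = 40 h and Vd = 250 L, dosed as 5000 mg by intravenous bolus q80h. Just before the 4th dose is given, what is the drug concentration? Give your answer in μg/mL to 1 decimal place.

6.6 μg/mL

f = (1/2)^(τ/t½) = (1/2)^(80/40) ≈ 0.2500.
C₀ = D/Vd = 5000/250 ≈ 20.000 μg/mL.
Before the 4th dose, 3 doses have been given. Superposition: Cmin = C₀·(f + f² + … + f^3).
≈ 20.000 × (0.2500 + 0.0625 + 0.0156) ≈ 20.000 × 0.3281 ≈ 6.562 μg/mL.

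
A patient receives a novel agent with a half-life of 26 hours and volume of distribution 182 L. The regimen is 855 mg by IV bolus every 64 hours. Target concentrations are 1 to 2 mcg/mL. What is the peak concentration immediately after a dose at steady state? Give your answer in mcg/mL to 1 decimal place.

τ/t½ = 64/26 ≈ 2.4615, so fraction remaining f = (1/2)^(64/26) ≈ 0.1816.
Accumulation ratio R = 1/(1 − f) ≈ 1/0.8184 ≈ 1.2219.
Each bolus raises the concentration by D/Vd = 855/182 ≈ 4.698 mcg/mL.
Steady-state peak Cmax,ss = C₀·R ≈ 4.698 × 1.2219 ≈ 5.740 mcg/mL.
Peak 5.7 mcg/mL vs MTC 2 mcg/mL: exceeds toxic threshold.

5.7 mcg/mL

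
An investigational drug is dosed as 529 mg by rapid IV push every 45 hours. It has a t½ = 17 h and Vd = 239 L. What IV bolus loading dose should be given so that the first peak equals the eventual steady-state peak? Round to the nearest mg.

629 mg

f = (1/2)^(45/17) ≈ 0.159645; accumulation ratio R = 1/(1−f) ≈ 1.18997.
Loading dose to hit Cmax,ss on first dose: D_load = D_maint·R ≈ 529 × 1.18997 ≈ 629.49 mg.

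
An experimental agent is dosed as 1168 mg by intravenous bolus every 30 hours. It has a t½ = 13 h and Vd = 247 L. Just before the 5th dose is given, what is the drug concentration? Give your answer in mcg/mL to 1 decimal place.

f = (1/2)^(τ/t½) = (1/2)^(30/13) ≈ 0.2020.
C₀ = D/Vd = 1168/247 ≈ 4.729 mcg/mL.
Before the 5th dose, 4 doses have been given. Superposition: Cmin = C₀·(f + f² + … + f^4).
≈ 4.729 × (0.2020 + 0.0408 + 0.0082 + 0.0017) ≈ 4.729 × 0.2527 ≈ 1.195 mcg/mL.

1.2 mcg/mL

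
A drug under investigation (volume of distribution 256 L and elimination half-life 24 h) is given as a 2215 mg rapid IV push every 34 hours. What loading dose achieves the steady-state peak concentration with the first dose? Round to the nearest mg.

f = (1/2)^(34/24) ≈ 0.374577; accumulation ratio R = 1/(1−f) ≈ 1.59892.
Loading dose to hit Cmax,ss on first dose: D_load = D_maint·R ≈ 2215 × 1.59892 ≈ 3541.61 mg.

3542 mg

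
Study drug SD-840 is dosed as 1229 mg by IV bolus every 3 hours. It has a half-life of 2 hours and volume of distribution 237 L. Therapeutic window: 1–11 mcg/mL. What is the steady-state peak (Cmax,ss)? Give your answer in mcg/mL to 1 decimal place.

Over one 3-h interval, 3/2 ≈ 1.5 half-lives elapse, leaving f ≈ 0.3536 of each dose.
Accumulation ratio R = 1/(1 − f) ≈ 1/0.6464 ≈ 1.5470.
Single-dose peak C₀ = D/Vd = 1229/237 ≈ 5.186 mcg/mL.
Steady-state peak Cmax,ss = C₀·R ≈ 5.186 × 1.5470 ≈ 8.023 mcg/mL.
Peak 8.0 mcg/mL vs MTC 11 mcg/mL: below toxic threshold.

8.0 mcg/mL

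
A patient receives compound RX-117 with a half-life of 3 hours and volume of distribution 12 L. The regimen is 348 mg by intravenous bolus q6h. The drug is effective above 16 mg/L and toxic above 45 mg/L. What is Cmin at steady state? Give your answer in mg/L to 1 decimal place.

τ = 6 h = 2 half-lives, so f = (1/2)^2 = 0.25.
At steady state, R = 1/(1 − 0.25) = 4/3.
Single-dose peak C₀ = D/Vd = 348/12 = 29 mg/L.
Steady-state peak Cmax,ss = C₀·R = 29 × 4/3 ≈ 38.667 mg/L.
Steady-state trough Cmin,ss = Cmax,ss·f ≈ 38.667 × 0.25 ≈ 9.667 mg/L.
Trough 9.7 mg/L vs MEC 16 mg/L: subtherapeutic.

9.7 mg/L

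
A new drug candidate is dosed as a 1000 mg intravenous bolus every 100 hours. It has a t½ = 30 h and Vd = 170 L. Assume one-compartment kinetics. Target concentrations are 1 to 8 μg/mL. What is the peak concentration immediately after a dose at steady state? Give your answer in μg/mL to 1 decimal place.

6.5 μg/mL

k = ln2/t½ = ln2/30 ≈ 0.023105 h⁻¹; fraction remaining f = e^(−kτ) = e^(−0.023105×100) ≈ 0.0992.
At steady state, accumulation factor R = 1/(1 − e^(−kτ)) ≈ 1.1101.
Single-dose peak C₀ = D/Vd = 1000/170 ≈ 5.882 μg/mL.
Steady-state peak Cmax,ss = C₀·R ≈ 5.882 × 1.1101 ≈ 6.530 μg/mL.
Peak 6.5 μg/mL vs MTC 8 μg/mL: below toxic threshold.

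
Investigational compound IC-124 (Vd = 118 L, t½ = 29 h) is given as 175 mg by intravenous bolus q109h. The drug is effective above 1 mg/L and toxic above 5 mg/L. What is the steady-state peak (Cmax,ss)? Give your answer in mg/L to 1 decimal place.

τ/t½ = 109/29 ≈ 3.7586, so fraction remaining f = (1/2)^(109/29) ≈ 0.0739.
At steady state, accumulation factor R = 1/(1 − e^(−kτ)) ≈ 1.0798.
Single-dose peak C₀ = D/Vd = 175/118 ≈ 1.483 mg/L.
Cmax,ss = C₀/(1 − f) ≈ 1.483/0.9261 ≈ 1.601 mg/L.
Peak 1.6 mg/L vs MTC 5 mg/L: below toxic threshold.

1.6 mg/L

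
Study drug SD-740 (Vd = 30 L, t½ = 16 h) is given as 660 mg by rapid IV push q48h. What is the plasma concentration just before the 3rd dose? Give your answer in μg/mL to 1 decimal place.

3.1 μg/mL

f = (1/2)^(τ/t½) = (1/2)^(48/16) ≈ 0.1250.
C₀ = D/Vd = 660/30 ≈ 22.000 μg/mL.
Before the 3rd dose, 2 doses have been given. Superposition: Cmin = C₀·(f + f²).
≈ 22.000 × (0.1250 + 0.0156) ≈ 22.000 × 0.1406 ≈ 3.093 μg/mL.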